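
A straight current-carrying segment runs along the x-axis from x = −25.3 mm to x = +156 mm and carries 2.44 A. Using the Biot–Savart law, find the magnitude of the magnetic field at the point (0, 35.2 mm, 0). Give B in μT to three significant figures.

B ≈ 10.8 μT

For a finite straight segment, B = (μ₀I/4πd)(sinθ₁ + sinθ₂), where θ₁, θ₂ are the angles from the perpendicular to each end.
The perpendicular distance is d = 0.0352 m; the end-offsets along the wire are a = 0.0253 m and b = 0.156 m.
sinθ₁ = 0.0253/√(0.0253²+0.0352²) = 0.5836; sinθ₂ = 0.156/√(0.156²+0.0352²) = 0.9755.
B = (4π×10⁻⁷ × 2.44) / (4π × 0.0352) × (0.5836 + 0.9755) = 1.08×10⁻⁵ T.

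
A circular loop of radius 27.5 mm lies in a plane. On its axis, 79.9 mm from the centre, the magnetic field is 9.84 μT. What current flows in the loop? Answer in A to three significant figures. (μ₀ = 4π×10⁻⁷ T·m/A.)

On the axis of a loop, B = μ₀IR²/[2(R²+z²)^(3/2)], so I = 2B(R²+z²)^(3/2)/(μ₀R²).
R² + z² = 0.0007562 + 0.006384 = 0.00714 m²; raised to 3/2 gives 6.03×10⁻⁴ m³.
I = 2 × 9.84×10⁻⁶ × 6.03×10⁻⁴ / (1.26×10⁻⁶ × 0.0007562) = 12.5 A.

I ≈ 12.5 A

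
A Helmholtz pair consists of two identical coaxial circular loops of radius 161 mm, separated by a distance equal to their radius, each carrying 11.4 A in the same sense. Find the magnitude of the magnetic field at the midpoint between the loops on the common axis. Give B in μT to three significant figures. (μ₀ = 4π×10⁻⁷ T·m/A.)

B ≈ 63.7 μT

Each loop contributes B = μ₀IR²/[2(R²+z²)^(3/2)] on the axis, with z measured from that loop.
Loop 1 (z = 0.0805 m): B₁ = 3.18×10⁻⁵ T. Loop 2 (z = 0.0805 m): B₂ = 3.18×10⁻⁵ T.
The fields add: B = B₁ + B₂ = 6.37×10⁻⁵ T.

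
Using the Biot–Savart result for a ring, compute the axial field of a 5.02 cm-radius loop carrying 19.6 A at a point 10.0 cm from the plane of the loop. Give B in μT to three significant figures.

On the axis of a circular loop, B = μ₀IR² / [2(R²+z²)^(3/2)].
R² + z² = (0.0502)² + (0.1)² = 0.01252 m², and (R²+z²)^(3/2) = 1.40×10⁻³ m³.
B = (4π×10⁻⁷ × 19.6 × 0.00252) / (2 × 1.40×10⁻³) = 2.22×10⁻⁵ T.

B ≈ 22.2 μT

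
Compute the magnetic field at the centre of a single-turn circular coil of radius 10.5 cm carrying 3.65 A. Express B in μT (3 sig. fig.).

At the centre of a circular loop the Biot–Savart law gives B = μ₀I/(2R).
B = (4π×10⁻⁷ × 3.65) / (2 × 0.105) = 2.18×10⁻⁵ T.

B ≈ 21.8 μT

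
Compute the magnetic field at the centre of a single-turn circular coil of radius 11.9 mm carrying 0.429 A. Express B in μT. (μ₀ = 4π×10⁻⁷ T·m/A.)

At the centre of a circular loop the Biot–Savart law gives B = μ₀I/(2R).
B = (4π×10⁻⁷ × 0.429) / (2 × 0.0119) = 2.27×10⁻⁵ T.

B ≈ 22.7 μT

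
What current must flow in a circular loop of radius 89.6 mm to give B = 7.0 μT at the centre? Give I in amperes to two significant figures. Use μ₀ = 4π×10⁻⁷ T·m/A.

At the centre of a circular loop B = μ₀I/(2R), so I = 2RB/μ₀.
With R = 0.0896 m, I = 2 × 0.0896 × 7.00×10⁻⁶ / (4π×10⁻⁷) = 0.998 A.

I ≈ 1.0 A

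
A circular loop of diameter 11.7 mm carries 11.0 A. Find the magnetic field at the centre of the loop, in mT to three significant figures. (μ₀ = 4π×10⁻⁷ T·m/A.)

B ≈ 1.18 mT

At the centre of a circular loop the Biot–Savart law gives B = μ₀I/(2R) (so R = 0.00585 m).
B = (4π×10⁻⁷ × 11.0) / (2 × 0.00585) = 1.18×10⁻³ T.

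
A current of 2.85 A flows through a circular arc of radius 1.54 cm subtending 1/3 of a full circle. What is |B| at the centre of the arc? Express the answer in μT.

The Biot–Savart field of a circular arc at its centre is B = μ₀Iφ/(4πR), with φ = 2.094 rad.
B = (4π×10⁻⁷ × 2.85 × 2.094) / (4π × 0.0154) = 3.88×10⁻⁵ T.

B ≈ 38.8 μT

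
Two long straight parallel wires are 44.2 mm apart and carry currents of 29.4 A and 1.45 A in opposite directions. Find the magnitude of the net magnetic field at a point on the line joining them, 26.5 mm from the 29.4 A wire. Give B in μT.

B ≈ 238 μT

Each long wire gives B = μ₀I/(2πd). Distances are d₁ = 0.0265 m and d₂ = 0.0177 m.
B₁ = 2.22×10⁻⁴ T, B₂ = 1.64×10⁻⁵ T.
Between antiparallel currents both contributions point the same way, so they add. B = B₁ + B₂ = 2.22×10⁻⁴ + 1.64×10⁻⁵ = 2.38×10⁻⁴ T.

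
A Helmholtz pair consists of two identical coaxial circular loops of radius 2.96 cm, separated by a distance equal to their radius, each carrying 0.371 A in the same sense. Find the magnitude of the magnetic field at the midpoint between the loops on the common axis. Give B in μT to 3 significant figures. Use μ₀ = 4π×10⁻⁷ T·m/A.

Each loop contributes B = μ₀IR²/[2(R²+z²)^(3/2)] on the axis, with z measured from that loop.
Loop 1 (z = 0.0148 m): B₁ = 5.64×10⁻⁶ T. Loop 2 (z = 0.0148 m): B₂ = 5.64×10⁻⁶ T.
The fields add: B = B₁ + B₂ = 1.13×10⁻⁵ T.

B ≈ 11.3 μT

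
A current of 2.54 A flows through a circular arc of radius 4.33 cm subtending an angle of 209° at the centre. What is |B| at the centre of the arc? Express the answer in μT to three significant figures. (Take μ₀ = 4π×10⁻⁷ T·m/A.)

The Biot–Savart field of a circular arc at its centre is B = μ₀Iφ/(4πR), with φ = 3.648 rad.
B = (4π×10⁻⁷ × 2.54 × 3.648) / (4π × 0.0433) = 2.14×10⁻⁵ T.

B ≈ 21.4 μT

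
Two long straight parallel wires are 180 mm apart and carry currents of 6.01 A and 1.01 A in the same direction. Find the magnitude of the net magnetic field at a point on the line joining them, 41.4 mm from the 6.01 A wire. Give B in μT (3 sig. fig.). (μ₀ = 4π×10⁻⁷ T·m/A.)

B ≈ 27.6 μT

Each long wire gives B = μ₀I/(2πd). Distances are d₁ = 0.0414 m and d₂ = 0.1386 m.
B₁ = 2.90×10⁻⁵ T, B₂ = 1.46×10⁻⁶ T.
Between parallel currents the two contributions point in opposite directions, so they subtract. B = |B₁ − B₂| = |2.90×10⁻⁵ − 1.46×10⁻⁶| = 2.76×10⁻⁵ T.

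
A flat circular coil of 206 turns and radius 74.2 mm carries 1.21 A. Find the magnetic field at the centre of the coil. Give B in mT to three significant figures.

For an N-turn flat coil, B = Nμ₀I/(2R) with R = 0.0742 m.
B = 206 × 1.02×10⁻⁵ T = 2.11×10⁻³ T.

B ≈ 2.11 mT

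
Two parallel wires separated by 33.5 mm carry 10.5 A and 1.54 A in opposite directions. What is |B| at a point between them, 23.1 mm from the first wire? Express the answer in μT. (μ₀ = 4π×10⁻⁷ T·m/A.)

Each long wire gives B = μ₀I/(2πd). Distances are d₁ = 0.0231 m and d₂ = 0.0104 m.
B₁ = 9.09×10⁻⁵ T, B₂ = 2.96×10⁻⁵ T.
Between antiparallel currents both contributions point the same way, so they add. B = B₁ + B₂ = 9.09×10⁻⁵ + 2.96×10⁻⁵ = 1.21×10⁻⁴ T.

B ≈ 121 μT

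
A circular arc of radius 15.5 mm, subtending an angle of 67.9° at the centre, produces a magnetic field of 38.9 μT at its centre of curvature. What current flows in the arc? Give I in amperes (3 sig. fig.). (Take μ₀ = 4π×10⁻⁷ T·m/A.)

I ≈ 5.09 A

For a circular arc, B = μ₀Iφ/(4πR) with φ in radians; here φ = 1.185 rad.
So I = 4πRB/(μ₀φ) = 4π × 0.0155 × 3.89×10⁻⁵ / (4π×10⁻⁷ × 1.185) = 5.09 A.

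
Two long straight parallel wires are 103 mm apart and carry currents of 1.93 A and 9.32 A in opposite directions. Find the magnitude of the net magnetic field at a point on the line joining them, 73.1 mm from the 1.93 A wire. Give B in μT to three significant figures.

Each long wire gives B = μ₀I/(2πd). Distances are d₁ = 0.0731 m and d₂ = 0.0299 m.
B₁ = 5.28×10⁻⁶ T, B₂ = 6.23×10⁻⁵ T.
Between antiparallel currents both contributions point the same way, so they add. B = B₁ + B₂ = 5.28×10⁻⁶ + 6.23×10⁻⁵ = 6.76×10⁻⁵ T.

B ≈ 67.6 μT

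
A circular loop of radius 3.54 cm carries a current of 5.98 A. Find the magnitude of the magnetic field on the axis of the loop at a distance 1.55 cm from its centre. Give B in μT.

B ≈ 81.6 μT

On the axis of a circular loop, B = μ₀IR² / [2(R²+z²)^(3/2)].
R² + z² = (0.0354)² + (0.0155)² = 0.001493 m², and (R²+z²)^(3/2) = 5.77×10⁻⁵ m³.
B = (4π×10⁻⁷ × 5.98 × 0.001253) / (2 × 5.77×10⁻⁵) = 8.16×10⁻⁵ T.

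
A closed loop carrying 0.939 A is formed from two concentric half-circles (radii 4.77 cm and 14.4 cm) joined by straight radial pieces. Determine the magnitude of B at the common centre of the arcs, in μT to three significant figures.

B ≈ 4.14 μT

The radial connectors point toward the centre, so dl × r̂ = 0 and they contribute nothing.
Each semicircle gives μ₀I/(4R): inner arc 6.18×10⁻⁶ T, outer arc 2.05×10⁻⁶ T.
The two arcs carry current in opposite angular senses, so their fields oppose: B = |6.18×10⁻⁶ − 2.05×10⁻⁶| = 4.14×10⁻⁶ T.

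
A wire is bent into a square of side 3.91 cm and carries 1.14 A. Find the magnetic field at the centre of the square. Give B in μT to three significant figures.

B ≈ 33.0 μT

Each side is a finite straight segment at perpendicular distance d = a/(2 tan(π/4)) = 0.01955 m from the centre, with end-angles ±π/4.
One side contributes B₁ = (μ₀I/4πd)·2 sin(π/4) = 8.25×10⁻⁶ T.
All 4 sides add in the same direction: B = 4 × 8.25×10⁻⁶ = 3.30×10⁻⁵ T.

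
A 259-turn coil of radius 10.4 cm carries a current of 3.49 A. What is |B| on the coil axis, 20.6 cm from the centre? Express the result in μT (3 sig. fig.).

B ≈ 500 μT

For an N-turn flat coil, B = Nμ₀IR²/[2(R²+z²)^(3/2)] with R = 0.104 m, z = 0.206 m.
B = 259 × 1.93×10⁻⁶ T = 5.00×10⁻⁴ T.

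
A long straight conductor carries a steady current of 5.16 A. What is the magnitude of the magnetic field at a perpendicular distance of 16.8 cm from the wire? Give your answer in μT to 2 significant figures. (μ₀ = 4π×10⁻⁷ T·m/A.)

For an infinitely long straight wire, B = μ₀I/(2πd).
B = (4π×10⁻⁷ × 5.16) / (2π × 0.168) = 6.14×10⁻⁶ T.

B ≈ 6.1 μT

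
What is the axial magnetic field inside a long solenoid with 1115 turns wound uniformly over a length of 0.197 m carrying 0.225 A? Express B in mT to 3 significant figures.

Inside a long solenoid, B = μ₀nI with n = 5660 turns/m.
B = 4π×10⁻⁷ × 5660 × 0.225 = 1.60×10⁻³ T.

B ≈ 1.60 mT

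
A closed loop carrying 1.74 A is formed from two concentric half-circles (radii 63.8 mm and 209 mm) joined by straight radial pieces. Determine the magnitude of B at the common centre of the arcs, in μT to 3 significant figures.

B ≈ 5.95 μT

The radial connectors point toward the centre, so dl × r̂ = 0 and they contribute nothing.
Each semicircle gives μ₀I/(4R): inner arc 8.57×10⁻⁶ T, outer arc 2.62×10⁻⁶ T.
The two arcs carry current in opposite angular senses, so their fields oppose: B = |8.57×10⁻⁶ − 2.62×10⁻⁶| = 5.95×10⁻⁶ T.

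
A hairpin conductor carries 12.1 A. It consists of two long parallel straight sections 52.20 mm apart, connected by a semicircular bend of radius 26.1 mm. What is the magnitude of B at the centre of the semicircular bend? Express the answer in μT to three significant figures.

The semicircular arc contributes B_arc = μ₀I·π/(4πR) = μ₀I/(4R) = 1.46×10⁻⁴ T.
Each semi-infinite lead is at perpendicular distance R = 0.0261 m from the centre, with the perpendicular foot at its near end, so it contributes μ₀I/(4πR); both point the same way, together 9.27×10⁻⁵ T.
Arc and leads all point the same direction: B = 1.46×10⁻⁴ + 9.27×10⁻⁵ = 2.38×10⁻⁴ T.

B ≈ 238 μT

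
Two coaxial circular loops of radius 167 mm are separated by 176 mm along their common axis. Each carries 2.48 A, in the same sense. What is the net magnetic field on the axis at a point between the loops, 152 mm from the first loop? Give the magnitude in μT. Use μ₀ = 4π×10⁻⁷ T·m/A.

B ≈ 12.8 μT

Each loop contributes B = μ₀IR²/[2(R²+z²)^(3/2)] on the axis, with z measured from that loop.
Loop 1 (z = 0.152 m): B₁ = 3.77×10⁻⁶ T. Loop 2 (z = 0.024 m): B₂ = 9.05×10⁻⁶ T.
The fields add: B = B₁ + B₂ = 1.28×10⁻⁵ T.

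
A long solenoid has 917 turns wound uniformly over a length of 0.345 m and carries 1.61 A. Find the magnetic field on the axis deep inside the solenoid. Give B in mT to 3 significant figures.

B ≈ 5.38 mT

Inside a long solenoid, B = μ₀nI with n = 2658 turns/m.
B = 4π×10⁻⁷ × 2658 × 1.61 = 5.38×10⁻³ T.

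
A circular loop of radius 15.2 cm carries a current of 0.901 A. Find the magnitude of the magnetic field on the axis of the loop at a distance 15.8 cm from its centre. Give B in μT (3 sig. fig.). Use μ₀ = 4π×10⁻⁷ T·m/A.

B ≈ 1.24 μT

On the axis of a circular loop, B = μ₀IR² / [2(R²+z²)^(3/2)].
R² + z² = (0.152)² + (0.158)² = 0.04807 m², and (R²+z²)^(3/2) = 1.05×10⁻² m³.
B = (4π×10⁻⁷ × 0.901 × 0.0231) / (2 × 1.05×10⁻²) = 1.24×10⁻⁶ T.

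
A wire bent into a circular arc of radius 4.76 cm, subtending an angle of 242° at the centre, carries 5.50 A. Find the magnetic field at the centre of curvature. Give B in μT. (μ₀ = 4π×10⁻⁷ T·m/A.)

B ≈ 48.8 μT

The Biot–Savart field of a circular arc at its centre is B = μ₀Iφ/(4πR), with φ = 4.224 rad.
B = (4π×10⁻⁷ × 5.50 × 4.224) / (4π × 0.0476) = 4.88×10⁻⁵ T.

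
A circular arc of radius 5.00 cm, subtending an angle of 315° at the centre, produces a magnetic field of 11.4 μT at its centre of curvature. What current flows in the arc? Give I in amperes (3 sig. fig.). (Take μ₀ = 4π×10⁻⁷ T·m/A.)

I ≈ 1.04 A

For a circular arc, B = μ₀Iφ/(4πR) with φ in radians; here φ = 5.498 rad.
So I = 4πRB/(μ₀φ) = 4π × 0.05 × 1.14×10⁻⁵ / (4π×10⁻⁷ × 5.498) = 1.04 A.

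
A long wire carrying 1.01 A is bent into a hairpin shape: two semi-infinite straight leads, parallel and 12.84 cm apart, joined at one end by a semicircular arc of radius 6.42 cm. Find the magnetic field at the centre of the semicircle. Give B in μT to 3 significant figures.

B ≈ 8.09 μT

The semicircular arc contributes B_arc = μ₀I·π/(4πR) = μ₀I/(4R) = 4.94×10⁻⁶ T.
Each semi-infinite lead is at perpendicular distance R = 0.0642 m from the centre, with the perpendicular foot at its near end, so it contributes μ₀I/(4πR); both point the same way, together 3.15×10⁻⁶ T.
Arc and leads all point the same direction: B = 4.94×10⁻⁶ + 3.15×10⁻⁶ = 8.09×10⁻⁶ T.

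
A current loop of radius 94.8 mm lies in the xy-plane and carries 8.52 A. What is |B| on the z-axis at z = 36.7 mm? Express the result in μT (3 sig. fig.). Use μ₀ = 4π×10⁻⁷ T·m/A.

B ≈ 45.8 μT

On the axis of a circular loop, B = μ₀IR² / [2(R²+z²)^(3/2)].
R² + z² = (0.0948)² + (0.0367)² = 0.01033 m², and (R²+z²)^(3/2) = 1.05×10⁻³ m³.
B = (4π×10⁻⁷ × 8.52 × 0.008987) / (2 × 1.05×10⁻³) = 4.58×10⁻⁵ T.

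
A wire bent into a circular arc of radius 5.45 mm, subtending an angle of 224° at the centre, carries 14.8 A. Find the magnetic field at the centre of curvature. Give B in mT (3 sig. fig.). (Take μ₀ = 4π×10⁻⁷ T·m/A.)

B ≈ 1.06 mT

The Biot–Savart field of a circular arc at its centre is B = μ₀Iφ/(4πR), with φ = 3.91 rad.
B = (4π×10⁻⁷ × 14.8 × 3.91) / (4π × 0.00545) = 1.06×10⁻³ T.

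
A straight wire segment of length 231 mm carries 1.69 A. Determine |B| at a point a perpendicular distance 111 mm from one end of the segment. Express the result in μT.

B ≈ 1.37 μT

For a finite straight segment, B = (μ₀I/4πd)(sinθ₁ + sinθ₂), where θ₁, θ₂ are the angles from the perpendicular to each end.
The perpendicular foot is at one end, so the two end-offsets along the wire are 0 and L = 0.231 m.
sinθ₁ = 0/√(0²+0.111²) = 0.0000; sinθ₂ = 0.231/√(0.231²+0.111²) = 0.9013.
B = (4π×10⁻⁷ × 1.69) / (4π × 0.111) × (0.0000 + 0.9013) = 1.37×10⁻⁶ T.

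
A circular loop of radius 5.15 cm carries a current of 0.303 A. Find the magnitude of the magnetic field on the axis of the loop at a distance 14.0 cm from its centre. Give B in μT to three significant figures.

B ≈ 0.152 μT

On the axis of a circular loop, B = μ₀IR² / [2(R²+z²)^(3/2)].
R² + z² = (0.0515)² + (0.14)² = 0.02225 m², and (R²+z²)^(3/2) = 3.32×10⁻³ m³.
B = (4π×10⁻⁷ × 0.303 × 0.002652) / (2 × 3.32×10⁻³) = 1.52×10⁻⁷ T.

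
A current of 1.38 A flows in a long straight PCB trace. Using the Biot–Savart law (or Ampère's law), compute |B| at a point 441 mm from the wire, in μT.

B ≈ 0.626 μT

For an infinitely long straight wire, B = μ₀I/(2πd).
B = (4π×10⁻⁷ × 1.38) / (2π × 0.441) = 6.26×10⁻⁷ T.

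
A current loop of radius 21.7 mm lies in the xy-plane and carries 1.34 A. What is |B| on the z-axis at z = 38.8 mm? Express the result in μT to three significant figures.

On the axis of a circular loop, B = μ₀IR² / [2(R²+z²)^(3/2)].
R² + z² = (0.0217)² + (0.0388)² = 0.001976 m², and (R²+z²)^(3/2) = 8.79×10⁻⁵ m³.
B = (4π×10⁻⁷ × 1.34 × 0.0004709) / (2 × 8.79×10⁻⁵) = 4.51×10⁻⁶ T.

B ≈ 4.51 μT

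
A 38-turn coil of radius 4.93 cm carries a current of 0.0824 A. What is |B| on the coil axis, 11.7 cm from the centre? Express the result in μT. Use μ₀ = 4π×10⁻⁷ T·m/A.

For an N-turn flat coil, B = Nμ₀IR²/[2(R²+z²)^(3/2)] with R = 0.0493 m, z = 0.117 m.
B = 38 × 6.15×10⁻⁸ T = 2.34×10⁻⁶ T.

B ≈ 2.34 μT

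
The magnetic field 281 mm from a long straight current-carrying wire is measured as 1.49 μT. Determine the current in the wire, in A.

I ≈ 2.09 A

For a long straight wire B = μ₀I/(2πd), so I = 2πdB/μ₀.
I = 2π × 0.281 × 1.49×10⁻⁶ / (4π×10⁻⁷) = 2.09 A.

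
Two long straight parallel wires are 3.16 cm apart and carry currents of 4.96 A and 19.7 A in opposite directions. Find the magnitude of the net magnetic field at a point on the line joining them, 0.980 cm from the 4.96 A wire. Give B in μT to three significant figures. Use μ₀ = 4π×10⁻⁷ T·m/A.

B ≈ 282 μT

Each long wire gives B = μ₀I/(2πd). Distances are d₁ = 0.0098 m and d₂ = 0.0218 m.
B₁ = 1.01×10⁻⁴ T, B₂ = 1.81×10⁻⁴ T.
Between antiparallel currents both contributions point the same way, so they add. B = B₁ + B₂ = 1.01×10⁻⁴ + 1.81×10⁻⁴ = 2.82×10⁻⁴ T.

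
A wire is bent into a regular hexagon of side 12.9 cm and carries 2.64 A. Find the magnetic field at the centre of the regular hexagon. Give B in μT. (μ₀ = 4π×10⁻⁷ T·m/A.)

B ≈ 14.2 μT

Each side is a finite straight segment at perpendicular distance d = a/(2 tan(π/6)) = 0.1117 m from the centre, with end-angles ±π/6.
One side contributes B₁ = (μ₀I/4πd)·2 sin(π/6) = 2.36×10⁻⁶ T.
All 6 sides add in the same direction: B = 6 × 2.36×10⁻⁶ = 1.42×10⁻⁵ T.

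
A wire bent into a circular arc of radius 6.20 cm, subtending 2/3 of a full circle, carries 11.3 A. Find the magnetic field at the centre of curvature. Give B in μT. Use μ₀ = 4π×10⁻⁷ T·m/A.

The Biot–Savart field of a circular arc at its centre is B = μ₀Iφ/(4πR), with φ = 4.189 rad.
B = (4π×10⁻⁷ × 11.3 × 4.189) / (4π × 0.062) = 7.63×10⁻⁵ T.

B ≈ 76.3 μT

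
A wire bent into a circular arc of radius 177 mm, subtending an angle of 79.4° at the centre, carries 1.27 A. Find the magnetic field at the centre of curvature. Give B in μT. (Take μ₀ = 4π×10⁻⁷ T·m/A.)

B ≈ 0.994 μT

The Biot–Savart field of a circular arc at its centre is B = μ₀Iφ/(4πR), with φ = 1.386 rad.
B = (4π×10⁻⁷ × 1.27 × 1.386) / (4π × 0.177) = 9.94×10⁻⁷ T.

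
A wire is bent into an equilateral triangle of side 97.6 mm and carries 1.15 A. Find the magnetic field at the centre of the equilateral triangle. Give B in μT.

B ≈ 21.2 μT

Each side is a finite straight segment at perpendicular distance d = a/(2 tan(π/3)) = 0.02817 m from the centre, with end-angles ±π/3.
One side contributes B₁ = (μ₀I/4πd)·2 sin(π/3) = 7.07×10⁻⁶ T.
All 3 sides add in the same direction: B = 3 × 7.07×10⁻⁶ = 2.12×10⁻⁵ T.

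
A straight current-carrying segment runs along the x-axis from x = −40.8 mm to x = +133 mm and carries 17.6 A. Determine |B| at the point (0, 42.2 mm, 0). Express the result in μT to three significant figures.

B ≈ 68.7 μT

For a finite straight segment, B = (μ₀I/4πd)(sinθ₁ + sinθ₂), where θ₁, θ₂ are the angles from the perpendicular to each end.
The perpendicular distance is d = 0.0422 m; the end-offsets along the wire are a = 0.0408 m and b = 0.133 m.
sinθ₁ = 0.0408/√(0.0408²+0.0422²) = 0.6951; sinθ₂ = 0.133/√(0.133²+0.0422²) = 0.9532.
B = (4π×10⁻⁷ × 17.6) / (4π × 0.0422) × (0.6951 + 0.9532) = 6.87×10⁻⁵ T.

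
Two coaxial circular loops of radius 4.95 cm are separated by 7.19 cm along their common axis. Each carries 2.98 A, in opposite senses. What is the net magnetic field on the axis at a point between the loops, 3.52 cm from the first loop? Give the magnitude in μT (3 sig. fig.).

B ≈ 0.866 μT

Each loop contributes B = μ₀IR²/[2(R²+z²)^(3/2)] on the axis, with z measured from that loop.
Loop 1 (z = 0.0352 m): B₁ = 2.05×10⁻⁵ T. Loop 2 (z = 0.0367 m): B₂ = 1.96×10⁻⁵ T.
The fields oppose: B = |B₁ − B₂| = 8.66×10⁻⁷ T.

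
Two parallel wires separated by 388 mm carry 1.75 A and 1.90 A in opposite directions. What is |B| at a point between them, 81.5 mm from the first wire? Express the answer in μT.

Each long wire gives B = μ₀I/(2πd). Distances are d₁ = 0.0815 m and d₂ = 0.3065 m.
B₁ = 4.29×10⁻⁶ T, B₂ = 1.24×10⁻⁶ T.
Between antiparallel currents both contributions point the same way, so they add. B = B₁ + B₂ = 4.29×10⁻⁶ + 1.24×10⁻⁶ = 5.53×10⁻⁶ T.

B ≈ 5.53 μT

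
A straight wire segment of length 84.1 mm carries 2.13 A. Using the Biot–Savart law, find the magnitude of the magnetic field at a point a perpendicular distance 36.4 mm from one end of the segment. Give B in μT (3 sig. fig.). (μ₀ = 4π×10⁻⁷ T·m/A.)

B ≈ 5.37 μT

For a finite straight segment, B = (μ₀I/4πd)(sinθ₁ + sinθ₂), where θ₁, θ₂ are the angles from the perpendicular to each end.
The perpendicular foot is at one end, so the two end-offsets along the wire are 0 and L = 0.0841 m.
sinθ₁ = 0/√(0²+0.0364²) = 0.0000; sinθ₂ = 0.0841/√(0.0841²+0.0364²) = 0.9177.
B = (4π×10⁻⁷ × 2.13) / (4π × 0.0364) × (0.0000 + 0.9177) = 5.37×10⁻⁶ T.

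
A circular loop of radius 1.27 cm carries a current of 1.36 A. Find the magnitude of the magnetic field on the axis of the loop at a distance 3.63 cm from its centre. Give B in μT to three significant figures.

B ≈ 2.42 μT

On the axis of a circular loop, B = μ₀IR² / [2(R²+z²)^(3/2)].
R² + z² = (0.0127)² + (0.0363)² = 0.001479 m², and (R²+z²)^(3/2) = 5.69×10⁻⁵ m³.
B = (4π×10⁻⁷ × 1.36 × 0.0001613) / (2 × 5.69×10⁻⁵) = 2.42×10⁻⁶ T.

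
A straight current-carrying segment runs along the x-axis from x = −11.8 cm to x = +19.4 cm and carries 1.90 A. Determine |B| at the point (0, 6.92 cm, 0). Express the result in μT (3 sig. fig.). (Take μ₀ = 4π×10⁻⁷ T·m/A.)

For a finite straight segment, B = (μ₀I/4πd)(sinθ₁ + sinθ₂), where θ₁, θ₂ are the angles from the perpendicular to each end.
The perpendicular distance is d = 0.0692 m; the end-offsets along the wire are a = 0.118 m and b = 0.194 m.
sinθ₁ = 0.118/√(0.118²+0.0692²) = 0.8626; sinθ₂ = 0.194/√(0.194²+0.0692²) = 0.9419.
B = (4π×10⁻⁷ × 1.90) / (4π × 0.0692) × (0.8626 + 0.9419) = 4.95×10⁻⁶ T.

B ≈ 4.95 μT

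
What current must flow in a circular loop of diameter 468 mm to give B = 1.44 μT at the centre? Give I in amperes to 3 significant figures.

I ≈ 0.536 A

At the centre of a circular loop B = μ₀I/(2R), so I = 2RB/μ₀.
With R = 0.234 m, I = 2 × 0.234 × 1.44×10⁻⁶ / (4π×10⁻⁷) = 0.536 A.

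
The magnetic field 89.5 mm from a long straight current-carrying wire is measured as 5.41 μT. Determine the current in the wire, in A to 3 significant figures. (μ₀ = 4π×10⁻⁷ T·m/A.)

I ≈ 2.42 A

For a long straight wire B = μ₀I/(2πd), so I = 2πdB/μ₀.
I = 2π × 0.0895 × 5.41×10⁻⁶ / (4π×10⁻⁷) = 2.42 A.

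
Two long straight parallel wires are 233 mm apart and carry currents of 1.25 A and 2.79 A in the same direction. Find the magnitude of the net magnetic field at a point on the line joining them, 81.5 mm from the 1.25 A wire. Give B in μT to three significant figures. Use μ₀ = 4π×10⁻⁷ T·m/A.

Each long wire gives B = μ₀I/(2πd). Distances are d₁ = 0.0815 m and d₂ = 0.1515 m.
B₁ = 3.07×10⁻⁶ T, B₂ = 3.68×10⁻⁶ T.
Between parallel currents the two contributions point in opposite directions, so they subtract. B = |B₁ − B₂| = |3.07×10⁻⁶ − 3.68×10⁻⁶| = 6.16×10⁻⁷ T.

B ≈ 0.616 μT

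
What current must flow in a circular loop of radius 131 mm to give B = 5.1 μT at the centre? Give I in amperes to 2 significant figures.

At the centre of a circular loop B = μ₀I/(2R), so I = 2RB/μ₀.
With R = 0.131 m, I = 2 × 0.131 × 5.10×10⁻⁶ / (4π×10⁻⁷) = 1.06 A.

I ≈ 1.1 A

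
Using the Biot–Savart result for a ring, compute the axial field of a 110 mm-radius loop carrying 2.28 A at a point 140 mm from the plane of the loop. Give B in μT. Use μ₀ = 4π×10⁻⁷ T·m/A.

B ≈ 3.07 μT

On the axis of a circular loop, B = μ₀IR² / [2(R²+z²)^(3/2)].
R² + z² = (0.11)² + (0.14)² = 0.0317 m², and (R²+z²)^(3/2) = 5.64×10⁻³ m³.
B = (4π×10⁻⁷ × 2.28 × 0.0121) / (2 × 5.64×10⁻³) = 3.07×10⁻⁶ T.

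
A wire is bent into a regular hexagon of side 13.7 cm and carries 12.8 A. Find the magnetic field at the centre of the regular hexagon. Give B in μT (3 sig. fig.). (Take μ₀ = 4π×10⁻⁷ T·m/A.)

B ≈ 64.7 μT

Each side is a finite straight segment at perpendicular distance d = a/(2 tan(π/6)) = 0.1186 m from the centre, with end-angles ±π/6.
One side contributes B₁ = (μ₀I/4πd)·2 sin(π/6) = 1.08×10⁻⁵ T.
All 6 sides add in the same direction: B = 6 × 1.08×10⁻⁵ = 6.47×10⁻⁵ T.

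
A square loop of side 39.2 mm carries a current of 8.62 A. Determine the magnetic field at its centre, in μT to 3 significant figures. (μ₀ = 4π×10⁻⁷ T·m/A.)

Each side is a finite straight segment at perpendicular distance d = a/(2 tan(π/4)) = 0.0196 m from the centre, with end-angles ±π/4.
One side contributes B₁ = (μ₀I/4πd)·2 sin(π/4) = 6.22×10⁻⁵ T.
All 4 sides add in the same direction: B = 4 × 6.22×10⁻⁵ = 2.49×10⁻⁴ T.

B ≈ 249 μT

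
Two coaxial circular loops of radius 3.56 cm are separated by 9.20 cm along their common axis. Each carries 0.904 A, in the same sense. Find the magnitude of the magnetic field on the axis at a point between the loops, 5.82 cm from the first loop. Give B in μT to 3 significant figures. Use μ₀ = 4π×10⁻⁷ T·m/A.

B ≈ 8.35 μT

Each loop contributes B = μ₀IR²/[2(R²+z²)^(3/2)] on the axis, with z measured from that loop.
Loop 1 (z = 0.0582 m): B₁ = 2.27×10⁻⁶ T. Loop 2 (z = 0.0338 m): B₂ = 6.09×10⁻⁶ T.
The fields add: B = B₁ + B₂ = 8.35×10⁻⁶ T.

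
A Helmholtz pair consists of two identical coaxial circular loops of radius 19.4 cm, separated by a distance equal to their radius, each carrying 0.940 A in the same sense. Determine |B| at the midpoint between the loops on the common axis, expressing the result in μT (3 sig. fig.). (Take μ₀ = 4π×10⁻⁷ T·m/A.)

Each loop contributes B = μ₀IR²/[2(R²+z²)^(3/2)] on the axis, with z measured from that loop.
Loop 1 (z = 0.097 m): B₁ = 2.18×10⁻⁶ T. Loop 2 (z = 0.097 m): B₂ = 2.18×10⁻⁶ T.
The fields add: B = B₁ + B₂ = 4.36×10⁻⁶ T.

B ≈ 4.36 μT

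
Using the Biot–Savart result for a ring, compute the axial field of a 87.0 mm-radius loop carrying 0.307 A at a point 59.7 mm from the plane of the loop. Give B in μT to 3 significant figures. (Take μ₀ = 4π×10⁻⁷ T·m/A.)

On the axis of a circular loop, B = μ₀IR² / [2(R²+z²)^(3/2)].
R² + z² = (0.087)² + (0.0597)² = 0.01113 m², and (R²+z²)^(3/2) = 1.17×10⁻³ m³.
B = (4π×10⁻⁷ × 0.307 × 0.007569) / (2 × 1.17×10⁻³) = 1.24×10⁻⁶ T.

B ≈ 1.24 μT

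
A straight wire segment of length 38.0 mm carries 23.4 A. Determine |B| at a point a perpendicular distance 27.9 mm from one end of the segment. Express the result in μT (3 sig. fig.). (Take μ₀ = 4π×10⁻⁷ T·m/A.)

B ≈ 67.6 μT

For a finite straight segment, B = (μ₀I/4πd)(sinθ₁ + sinθ₂), where θ₁, θ₂ are the angles from the perpendicular to each end.
The perpendicular foot is at one end, so the two end-offsets along the wire are 0 and L = 0.038 m.
sinθ₁ = 0/√(0²+0.0279²) = 0.0000; sinθ₂ = 0.038/√(0.038²+0.0279²) = 0.8061.
B = (4π×10⁻⁷ × 23.4) / (4π × 0.0279) × (0.0000 + 0.8061) = 6.76×10⁻⁵ T.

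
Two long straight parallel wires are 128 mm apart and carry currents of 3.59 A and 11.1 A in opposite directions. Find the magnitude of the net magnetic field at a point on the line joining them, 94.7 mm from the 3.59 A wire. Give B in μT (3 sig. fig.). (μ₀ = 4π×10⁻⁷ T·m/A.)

Each long wire gives B = μ₀I/(2πd). Distances are d₁ = 0.0947 m and d₂ = 0.0333 m.
B₁ = 7.58×10⁻⁶ T, B₂ = 6.67×10⁻⁵ T.
Between antiparallel currents both contributions point the same way, so they add. B = B₁ + B₂ = 7.58×10⁻⁶ + 6.67×10⁻⁵ = 7.42×10⁻⁵ T.

B ≈ 74.2 μT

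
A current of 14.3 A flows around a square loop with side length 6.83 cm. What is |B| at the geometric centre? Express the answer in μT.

Each side is a finite straight segment at perpendicular distance d = a/(2 tan(π/4)) = 0.03415 m from the centre, with end-angles ±π/4.
One side contributes B₁ = (μ₀I/4πd)·2 sin(π/4) = 5.92×10⁻⁵ T.
All 4 sides add in the same direction: B = 4 × 5.92×10⁻⁵ = 2.37×10⁻⁴ T.

B ≈ 237 μT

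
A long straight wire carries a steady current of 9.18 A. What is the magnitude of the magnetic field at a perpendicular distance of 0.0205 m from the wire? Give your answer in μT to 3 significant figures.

For an infinitely long straight wire, B = μ₀I/(2πd).
B = (4π×10⁻⁷ × 9.18) / (2π × 0.0205) = 8.96×10⁻⁵ T.

B ≈ 89.6 μT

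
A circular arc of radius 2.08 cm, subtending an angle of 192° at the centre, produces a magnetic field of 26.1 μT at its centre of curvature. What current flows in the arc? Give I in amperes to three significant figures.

I ≈ 1.62 A

For a circular arc, B = μ₀Iφ/(4πR) with φ in radians; here φ = 3.351 rad.
So I = 4πRB/(μ₀φ) = 4π × 0.0208 × 2.61×10⁻⁵ / (4π×10⁻⁷ × 3.351) = 1.62 A.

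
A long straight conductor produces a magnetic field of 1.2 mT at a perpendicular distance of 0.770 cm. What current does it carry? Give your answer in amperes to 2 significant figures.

For a long straight wire B = μ₀I/(2πd), so I = 2πdB/μ₀.
I = 2π × 0.0077 × 1.20×10⁻³ / (4π×10⁻⁷) = 46.2 A.

I ≈ 46 A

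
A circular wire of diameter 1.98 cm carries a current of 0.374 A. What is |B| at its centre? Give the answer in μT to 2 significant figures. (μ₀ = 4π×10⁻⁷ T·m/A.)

At the centre of a circular loop the Biot–Savart law gives B = μ₀I/(2R) (so R = 0.0099 m).
B = (4π×10⁻⁷ × 0.374) / (2 × 0.0099) = 2.37×10⁻⁵ T.

B ≈ 24 μT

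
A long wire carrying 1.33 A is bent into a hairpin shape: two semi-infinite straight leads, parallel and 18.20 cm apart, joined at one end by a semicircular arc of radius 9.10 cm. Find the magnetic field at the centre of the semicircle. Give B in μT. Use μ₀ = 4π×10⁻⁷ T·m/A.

The semicircular arc contributes B_arc = μ₀I·π/(4πR) = μ₀I/(4R) = 4.59×10⁻⁶ T.
Each semi-infinite lead is at perpendicular distance R = 0.091 m from the centre, with the perpendicular foot at its near end, so it contributes μ₀I/(4πR); both point the same way, together 2.92×10⁻⁶ T.
Arc and leads all point the same direction: B = 4.59×10⁻⁶ + 2.92×10⁻⁶ = 7.51×10⁻⁶ T.

B ≈ 7.51 μT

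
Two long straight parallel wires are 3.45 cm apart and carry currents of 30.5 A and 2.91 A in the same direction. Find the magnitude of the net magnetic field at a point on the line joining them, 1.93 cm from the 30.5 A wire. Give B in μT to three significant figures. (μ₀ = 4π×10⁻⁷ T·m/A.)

B ≈ 278 μT

Each long wire gives B = μ₀I/(2πd). Distances are d₁ = 0.0193 m and d₂ = 0.0152 m.
B₁ = 3.16×10⁻⁴ T, B₂ = 3.83×10⁻⁵ T.
Between parallel currents the two contributions point in opposite directions, so they subtract. B = |B₁ − B₂| = |3.16×10⁻⁴ − 3.83×10⁻⁵| = 2.78×10⁻⁴ T.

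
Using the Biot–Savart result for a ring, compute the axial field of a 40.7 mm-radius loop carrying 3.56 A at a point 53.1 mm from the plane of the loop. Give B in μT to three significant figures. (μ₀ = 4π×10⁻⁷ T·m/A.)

B ≈ 12.4 μT

On the axis of a circular loop, B = μ₀IR² / [2(R²+z²)^(3/2)].
R² + z² = (0.0407)² + (0.0531)² = 0.004476 m², and (R²+z²)^(3/2) = 2.99×10⁻⁴ m³.
B = (4π×10⁻⁷ × 3.56 × 0.001656) / (2 × 2.99×10⁻⁴) = 1.24×10⁻⁵ T.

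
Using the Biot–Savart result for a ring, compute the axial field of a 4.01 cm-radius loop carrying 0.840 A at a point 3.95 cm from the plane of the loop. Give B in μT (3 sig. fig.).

B ≈ 4.76 μT

On the axis of a circular loop, B = μ₀IR² / [2(R²+z²)^(3/2)].
R² + z² = (0.0401)² + (0.0395)² = 0.003168 m², and (R²+z²)^(3/2) = 1.78×10⁻⁴ m³.
B = (4π×10⁻⁷ × 0.840 × 0.001608) / (2 × 1.78×10⁻⁴) = 4.76×10⁻⁶ T.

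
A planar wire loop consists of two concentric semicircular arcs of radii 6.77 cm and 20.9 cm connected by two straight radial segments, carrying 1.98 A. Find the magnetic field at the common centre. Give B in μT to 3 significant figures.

The radial connectors point toward the centre, so dl × r̂ = 0 and they contribute nothing.
Each semicircle gives μ₀I/(4R): inner arc 9.19×10⁻⁶ T, outer arc 2.98×10⁻⁶ T.
The two arcs carry current in opposite angular senses, so their fields oppose: B = |9.19×10⁻⁶ − 2.98×10⁻⁶| = 6.21×10⁻⁶ T.

B ≈ 6.21 μT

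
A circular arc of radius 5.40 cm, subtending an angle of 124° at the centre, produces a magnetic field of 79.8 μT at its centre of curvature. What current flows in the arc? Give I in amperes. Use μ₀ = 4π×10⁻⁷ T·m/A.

I ≈ 19.9 A

For a circular arc, B = μ₀Iφ/(4πR) with φ in radians; here φ = 2.164 rad.
So I = 4πRB/(μ₀φ) = 4π × 0.054 × 7.98×10⁻⁵ / (4π×10⁻⁷ × 2.164) = 19.9 A.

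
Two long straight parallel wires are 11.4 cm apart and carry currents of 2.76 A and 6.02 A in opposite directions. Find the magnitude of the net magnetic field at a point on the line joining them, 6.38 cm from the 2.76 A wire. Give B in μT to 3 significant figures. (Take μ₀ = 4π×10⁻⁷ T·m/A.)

B ≈ 32.6 μT

Each long wire gives B = μ₀I/(2πd). Distances are d₁ = 0.0638 m and d₂ = 0.0502 m.
B₁ = 8.65×10⁻⁶ T, B₂ = 2.40×10⁻⁵ T.
Between antiparallel currents both contributions point the same way, so they add. B = B₁ + B₂ = 8.65×10⁻⁶ + 2.40×10⁻⁵ = 3.26×10⁻⁵ T.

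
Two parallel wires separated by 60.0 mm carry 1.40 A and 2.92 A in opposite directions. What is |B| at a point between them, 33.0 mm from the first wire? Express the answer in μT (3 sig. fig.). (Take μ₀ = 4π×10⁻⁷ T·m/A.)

Each long wire gives B = μ₀I/(2πd). Distances are d₁ = 0.033 m and d₂ = 0.027 m.
B₁ = 8.48×10⁻⁶ T, B₂ = 2.16×10⁻⁵ T.
Between antiparallel currents both contributions point the same way, so they add. B = B₁ + B₂ = 8.48×10⁻⁶ + 2.16×10⁻⁵ = 3.01×10⁻⁵ T.

B ≈ 30.1 μT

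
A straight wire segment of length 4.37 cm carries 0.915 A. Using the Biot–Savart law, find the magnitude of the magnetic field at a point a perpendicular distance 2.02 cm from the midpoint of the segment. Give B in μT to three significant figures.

B ≈ 6.65 μT

For a finite straight segment, B = (μ₀I/4πd)(sinθ₁ + sinθ₂), where θ₁, θ₂ are the angles from the perpendicular to each end.
The perpendicular from the point meets the wire at its midpoint, so each end is L/2 = 0.02185 m away along the wire.
sinθ₁ = 0.02185/√(0.02185²+0.0202²) = 0.7343; sinθ₂ = 0.02185/√(0.02185²+0.0202²) = 0.7343.
B = (4π×10⁻⁷ × 0.915) / (4π × 0.0202) × (0.7343 + 0.7343) = 6.65×10⁻⁶ T.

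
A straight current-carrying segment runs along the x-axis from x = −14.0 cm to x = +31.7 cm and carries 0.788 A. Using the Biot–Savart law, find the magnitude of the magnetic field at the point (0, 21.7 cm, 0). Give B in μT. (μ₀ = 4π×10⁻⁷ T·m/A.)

B ≈ 0.497 μT

For a finite straight segment, B = (μ₀I/4πd)(sinθ₁ + sinθ₂), where θ₁, θ₂ are the angles from the perpendicular to each end.
The perpendicular distance is d = 0.217 m; the end-offsets along the wire are a = 0.14 m and b = 0.317 m.
sinθ₁ = 0.14/√(0.14²+0.217²) = 0.5421; sinθ₂ = 0.317/√(0.317²+0.217²) = 0.8252.
B = (4π×10⁻⁷ × 0.788) / (4π × 0.217) × (0.5421 + 0.8252) = 4.97×10⁻⁷ T.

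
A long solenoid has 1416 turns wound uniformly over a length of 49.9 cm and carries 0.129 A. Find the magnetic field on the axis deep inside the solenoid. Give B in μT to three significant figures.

B ≈ 460 μT

Inside a long solenoid, B = μ₀nI with n = 2838 turns/m.
B = 4π×10⁻⁷ × 2838 × 0.129 = 4.60×10⁻⁴ T.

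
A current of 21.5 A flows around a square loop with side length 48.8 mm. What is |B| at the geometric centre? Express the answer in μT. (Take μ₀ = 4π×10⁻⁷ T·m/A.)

Each side is a finite straight segment at perpendicular distance d = a/(2 tan(π/4)) = 0.0244 m from the centre, with end-angles ±π/4.
One side contributes B₁ = (μ₀I/4πd)·2 sin(π/4) = 1.25×10⁻⁴ T.
All 4 sides add in the same direction: B = 4 × 1.25×10⁻⁴ = 4.98×10⁻⁴ T.

B ≈ 498 μT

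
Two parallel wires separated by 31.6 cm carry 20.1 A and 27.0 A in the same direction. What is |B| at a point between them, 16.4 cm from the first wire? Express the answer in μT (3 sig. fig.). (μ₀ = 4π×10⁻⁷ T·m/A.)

Each long wire gives B = μ₀I/(2πd). Distances are d₁ = 0.164 m and d₂ = 0.152 m.
B₁ = 2.45×10⁻⁵ T, B₂ = 3.55×10⁻⁵ T.
Between parallel currents the two contributions point in opposite directions, so they subtract. B = |B₁ − B₂| = |2.45×10⁻⁵ − 3.55×10⁻⁵| = 1.10×10⁻⁵ T.

B ≈ 11.0 μT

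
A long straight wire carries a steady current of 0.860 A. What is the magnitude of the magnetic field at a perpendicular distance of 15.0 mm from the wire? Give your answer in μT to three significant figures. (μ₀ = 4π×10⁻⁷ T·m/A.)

B ≈ 11.5 μT

For an infinitely long straight wire, B = μ₀I/(2πd).
B = (4π×10⁻⁷ × 0.860) / (2π × 0.015) = 1.15×10⁻⁵ T.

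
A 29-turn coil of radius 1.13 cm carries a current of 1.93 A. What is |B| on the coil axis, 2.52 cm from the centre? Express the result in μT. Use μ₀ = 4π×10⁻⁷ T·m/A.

For an N-turn flat coil, B = Nμ₀IR²/[2(R²+z²)^(3/2)] with R = 0.0113 m, z = 0.0252 m.
B = 29 × 7.35×10⁻⁶ T = 2.13×10⁻⁴ T.

B ≈ 213 μT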